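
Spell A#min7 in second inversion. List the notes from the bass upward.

E# – G# – A# – C#

In root position, A#min7 is A#–C#–E#–G#.
Second inversion puts the fifth (E#) in the bass.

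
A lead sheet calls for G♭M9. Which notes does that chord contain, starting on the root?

Gb, Bb, Db, F, Ab

G♭M9 is a major ninth built on Gb.
Root: Gb
Major 3rd (3rd): Bb
Perfect 5th (5th): Db
Major 7th (7th): F
Major 9th (9th): Ab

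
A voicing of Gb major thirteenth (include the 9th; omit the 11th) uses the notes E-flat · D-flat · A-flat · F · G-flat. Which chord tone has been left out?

Gb major thirteenth = G-flat, B-flat, D-flat, F, A-flat, E-flat. The voicing lacks the 3rd (major 3rd), B-flat.

B-flat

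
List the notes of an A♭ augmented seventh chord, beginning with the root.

A-flat, C, E, G-flat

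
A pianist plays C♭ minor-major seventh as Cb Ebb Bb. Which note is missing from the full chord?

Gb

The full C♭ minor-major seventh chord is Cb, Ebb, Gb, Bb.
Comparing with the voicing, the perfect 5th (5th) — Gb — is absent.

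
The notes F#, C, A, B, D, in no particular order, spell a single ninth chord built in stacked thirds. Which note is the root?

Stacking in thirds gives B – D – F# – A – C, so B is the root — B minor seventh flat nine.

B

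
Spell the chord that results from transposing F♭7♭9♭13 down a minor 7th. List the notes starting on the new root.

A minor 7th down from Fb is Gb, so the new chord is Gb dominant seventh flat nine flat thirteen.
root → Gb
3rd (major 3rd) → Bb
5th (perfect 5th) → Db
7th (minor 7th) → Fb
9th (minor 9th) → Abb
13th (minor 13th) → Ebb

Gb, Bb, Db, Fb, Abb, Ebb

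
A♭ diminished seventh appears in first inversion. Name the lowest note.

Cb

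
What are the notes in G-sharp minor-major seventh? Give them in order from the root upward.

G-sharp minor-major seventh: minor-major seventh on G#.
- root: G#
- minor 3rd: B
- perfect 5th: D#
- major 7th: F##

G#, B, D#, F##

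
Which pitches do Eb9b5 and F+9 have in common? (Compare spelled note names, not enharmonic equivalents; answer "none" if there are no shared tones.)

E♭  G  F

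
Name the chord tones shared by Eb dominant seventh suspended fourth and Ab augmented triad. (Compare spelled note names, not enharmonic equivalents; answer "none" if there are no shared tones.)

A-flat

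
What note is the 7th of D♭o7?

Cbb

Root of D♭o7 = Db. The 7th is a diminished 7th: Db up a diminished 7th → Cbb.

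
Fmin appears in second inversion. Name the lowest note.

C

Fmin = F–Ab–C. Second inversion → fifth in the bass = C.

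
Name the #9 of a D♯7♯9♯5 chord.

E##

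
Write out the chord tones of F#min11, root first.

F#min11 is a minor eleventh built on F#.
F# — root
A — minor 3rd
C# — perfect 5th
E — minor 7th
G# — major 9th
B — perfect 11th

F#, A, C#, E, G#, B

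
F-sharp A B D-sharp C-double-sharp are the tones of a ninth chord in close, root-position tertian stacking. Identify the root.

B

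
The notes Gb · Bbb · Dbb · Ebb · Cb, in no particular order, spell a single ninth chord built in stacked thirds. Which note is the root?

Arranged so that each adjacent pair is a third by letter name: Cb – Ebb – Gb – Bbb – Dbb.
The bottom of that stack, Cb, is the root (this is Cb minor seventh flat nine).

Cb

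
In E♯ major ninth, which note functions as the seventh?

D-double-sharp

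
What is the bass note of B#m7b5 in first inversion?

B#m7b5 in root position is B#–D#–F#–A#.
First inversion places the third in the bass, which is D#.

D#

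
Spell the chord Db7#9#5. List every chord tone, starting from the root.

Root D♭, quality dominant seventh sharp nine sharp five:
root → D♭
3rd (major 3rd) → F
5th (augmented 5th) → A
7th (minor 7th) → C♭
9th (augmented 9th) → E

D♭, F, A, C♭, E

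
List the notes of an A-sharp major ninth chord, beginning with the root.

A#  C##  E#  G##  B#

Root A#, quality major ninth:
- root: A#
- major 3rd: C##
- perfect 5th: E#
- major 7th: G##
- major 9th: B#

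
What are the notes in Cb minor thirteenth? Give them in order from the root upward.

Cb minor thirteenth is a minor thirteenth built on C-flat.
Root: C-flat
Minor 3rd (3rd): E-double-flat
Perfect 5th (5th): G-flat
Minor 7th (7th): B-double-flat
Major 9th (9th): D-flat
Perfect 11th (11th): F-flat
Major 13th (13th): A-flat

C-flat E-double-flat G-flat B-double-flat D-flat F-flat A-flat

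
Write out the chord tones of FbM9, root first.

Root Fb, quality major ninth:
Root: Fb
Major 3rd (3rd): Ab
Perfect 5th (5th): Cb
Major 7th (7th): Eb
Major 9th (9th): Gb

Fb  Ab  Cb  Eb  Gb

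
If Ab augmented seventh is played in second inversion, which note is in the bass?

E

Ab augmented seventh in root position is A-flat–C–E–G-flat.
Second inversion places the fifth in the bass, which is E.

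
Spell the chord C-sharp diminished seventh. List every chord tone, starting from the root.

C♯  E  G  B♭

C-sharp diminished seventh: diminished seventh on C♯.
C♯ — root
E — minor 3rd
G — diminished 5th
B♭ — diminished 7th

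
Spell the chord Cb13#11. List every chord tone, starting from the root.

Cb, Eb, Gb, Bbb, Db, F, Ab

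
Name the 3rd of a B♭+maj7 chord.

D

Root of B♭+maj7 = Bb. The 3rd is a major 3rd: Bb up a major 3rd → D.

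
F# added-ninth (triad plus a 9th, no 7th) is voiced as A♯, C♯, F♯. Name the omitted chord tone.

G♯

The full F# added-ninth chord is F♯, A♯, C♯, G♯.
Comparing with the voicing, the major 9th (9th) — G♯ — is absent.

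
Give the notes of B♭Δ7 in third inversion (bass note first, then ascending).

A Bb D F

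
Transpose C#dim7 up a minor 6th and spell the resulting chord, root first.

A C Eb Gb

A minor 6th up from C# is A, so the new chord is A diminished seventh.
A — root
C — minor 3rd
Eb — diminished 5th
Gb — diminished 7th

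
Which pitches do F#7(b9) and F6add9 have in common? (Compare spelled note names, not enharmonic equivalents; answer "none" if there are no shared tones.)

G

F#7(b9) = F#, A#, C#, E, G.
F6add9 = F, A, C, D, G.
Shared: G.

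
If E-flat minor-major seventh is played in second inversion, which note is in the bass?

B-flat

E-flat minor-major seventh in root position is E-flat–G-flat–B-flat–D.
Second inversion places the fifth in the bass, which is B-flat.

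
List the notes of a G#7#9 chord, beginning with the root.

G# B# D# F# A##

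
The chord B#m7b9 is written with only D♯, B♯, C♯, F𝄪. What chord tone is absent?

A♯

The full B#m7b9 chord is B♯, D♯, F𝄪, A♯, C♯.
Comparing with the voicing, the minor 7th (7th) — A♯ — is absent.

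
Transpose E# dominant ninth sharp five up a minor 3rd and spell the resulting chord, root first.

A minor 3rd up from E# is G#, so the new chord is G# dominant ninth sharp five.
Root: G#
Major 3rd (3rd): B#
Augmented 5th (5th): D##
Minor 7th (7th): F#
Major 9th (9th): A#

G#, B#, D##, F#, A#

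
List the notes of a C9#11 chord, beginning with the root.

C, E, G, Bb, D, F#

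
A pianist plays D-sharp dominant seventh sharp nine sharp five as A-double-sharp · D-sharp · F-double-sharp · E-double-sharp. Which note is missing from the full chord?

C-sharp

D-sharp dominant seventh sharp nine sharp five = D-sharp, F-double-sharp, A-double-sharp, C-sharp, E-double-sharp. The voicing lacks the 7th (minor 7th), C-sharp.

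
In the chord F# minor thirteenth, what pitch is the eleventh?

Root of F# minor thirteenth = F-sharp. The 11th is a perfect 11th: F-sharp up a perfect 11th → B.

B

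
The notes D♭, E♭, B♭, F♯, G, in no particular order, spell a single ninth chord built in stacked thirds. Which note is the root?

Stacking in thirds gives E♭ – G – B♭ – D♭ – F♯, so E♭ is the root — E♭ dominant seventh sharp nine.

E♭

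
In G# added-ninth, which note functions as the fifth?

D-sharp

G# added-ninth is built on G-sharp; its 5th is a perfect 5th above the root.
A fifth above G uses the letter D, and the perfect 5th above G-sharp is D-sharp.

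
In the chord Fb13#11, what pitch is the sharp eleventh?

Fb13#11 is built on F♭; its 11th is an augmented 11th above the root.
A fourth above F uses the letter B, and the augmented 11th above F♭ is B♭.

B♭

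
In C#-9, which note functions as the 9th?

C#-9 is built on C♯; its 9th is a major 9th above the root.
A second above C uses the letter D, and the major 9th above C♯ is D♯.

D♯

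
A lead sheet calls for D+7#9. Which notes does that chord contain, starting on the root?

D – F# – A# – C – E#

D+7#9 is a dominant seventh sharp nine sharp five built on D.
D — root
F# — major 3rd
A# — augmented 5th
C — minor 7th
E# — augmented 9th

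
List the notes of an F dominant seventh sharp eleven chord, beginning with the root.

Root F, quality dominant seventh sharp eleven:
F — root
A — major 3rd
C — perfect 5th
Eb — minor 7th
B — augmented 11th

F – A – C – Eb – B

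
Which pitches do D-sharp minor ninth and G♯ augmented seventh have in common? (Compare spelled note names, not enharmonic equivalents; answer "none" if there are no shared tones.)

D-sharp minor ninth = D-sharp, F-sharp, A-sharp, C-sharp, E-sharp.
G♯ augmented seventh = G-sharp, B-sharp, D-double-sharp, F-sharp.
Shared: F-sharp.

F-sharp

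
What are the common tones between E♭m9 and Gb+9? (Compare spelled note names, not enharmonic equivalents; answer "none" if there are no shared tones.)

E♭m9 = E♭, G♭, B♭, D♭, F.
Gb+9 = G♭, B♭, D, F♭, A♭.
Shared: G♭, B♭.

G♭  B♭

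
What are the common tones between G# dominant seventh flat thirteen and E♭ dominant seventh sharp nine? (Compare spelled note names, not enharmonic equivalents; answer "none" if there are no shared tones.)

G# dominant seventh flat thirteen = G-sharp, B-sharp, D-sharp, F-sharp, E.
E♭ dominant seventh sharp nine = E-flat, G, B-flat, D-flat, F-sharp.
Shared: F-sharp.

F-sharp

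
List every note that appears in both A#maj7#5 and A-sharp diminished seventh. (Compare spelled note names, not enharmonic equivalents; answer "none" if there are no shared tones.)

A#

A#maj7#5: A# C## E## G##
A-sharp diminished seventh: A# C# E G
Common to both → A#.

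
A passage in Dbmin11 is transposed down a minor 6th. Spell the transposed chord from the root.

F  Ab  C  Eb  G  Bb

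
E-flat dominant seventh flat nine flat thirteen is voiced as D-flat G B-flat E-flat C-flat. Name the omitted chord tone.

The full E-flat dominant seventh flat nine flat thirteen chord is E-flat, G, B-flat, D-flat, F-flat, C-flat.
Comparing with the voicing, the minor 9th (9th) — F-flat — is absent.

F-flat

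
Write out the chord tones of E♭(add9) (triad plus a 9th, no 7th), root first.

E♭ G B♭ F

E♭(add9) is an added-ninth built on E♭.
E♭ — root
G — major 3rd
B♭ — perfect 5th
F — major 9th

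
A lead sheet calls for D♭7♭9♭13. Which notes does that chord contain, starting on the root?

Db, F, Ab, Cb, Ebb, Bbb

Root Db, quality dominant seventh flat nine flat thirteen:
Db — root
F — major 3rd
Ab — perfect 5th
Cb — minor 7th
Ebb — minor 9th
Bbb — minor 13th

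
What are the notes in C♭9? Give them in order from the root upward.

C♭, E♭, G♭, B𝄫, D♭

C♭9: dominant ninth on C♭.
C♭ — root
E♭ — major 3rd
G♭ — perfect 5th
B𝄫 — minor 7th
D♭ — major 9th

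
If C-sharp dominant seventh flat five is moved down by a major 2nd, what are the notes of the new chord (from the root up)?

Transposed root: C# → B (major 2nd down). So we spell B dominant seventh flat five:
Root: B
Major 3rd (3rd): D#
Diminished 5th (5th): F
Minor 7th (7th): A

B, D#, F, A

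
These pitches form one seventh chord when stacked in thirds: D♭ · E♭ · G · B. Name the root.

E♭

Stacking in thirds gives E♭ – G – B – D♭, so E♭ is the root — E♭ augmented seventh.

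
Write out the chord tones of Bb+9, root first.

Bb  D  F#  Ab  C

Root Bb, quality dominant ninth sharp five:
Root: Bb
Major 3rd (3rd): D
Augmented 5th (5th): F#
Minor 7th (7th): Ab
Major 9th (9th): C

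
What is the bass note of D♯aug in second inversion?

D♯aug = D#–F##–A##. Second inversion → fifth in the bass = A##.

A##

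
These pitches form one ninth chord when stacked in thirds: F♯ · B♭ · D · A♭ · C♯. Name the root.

B♭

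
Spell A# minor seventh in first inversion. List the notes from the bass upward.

C#, E#, G#, A#

A# minor seventh = A#–C#–E#–G#; first inversion → third (C#) lowest.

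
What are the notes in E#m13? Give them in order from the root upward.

Root E♯, quality minor thirteenth:
E♯ — root
G♯ — minor 3rd
B♯ — perfect 5th
D♯ — minor 7th
F𝄪 — major 9th
A♯ — perfect 11th
C𝄪 — major 13th

E♯ – G♯ – B♯ – D♯ – F𝄪 – A♯ – C𝄪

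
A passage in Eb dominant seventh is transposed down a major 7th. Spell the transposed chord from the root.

A major 7th down from Eb is Fb, so the new chord is Fb dominant seventh.
Fb — root
Ab — major 3rd
Cb — perfect 5th
Ebb — minor 7th

Fb  Ab  Cb  Ebb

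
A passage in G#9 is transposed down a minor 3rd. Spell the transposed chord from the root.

E#, G##, B#, D#, F##

A minor 3rd down from G# is E#, so the new chord is E# dominant ninth.
Root: E#
Major 3rd (3rd): G##
Perfect 5th (5th): B#
Minor 7th (7th): D#
Major 9th (9th): F##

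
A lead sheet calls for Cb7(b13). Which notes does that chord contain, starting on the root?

Cb, Eb, Gb, Bbb, Abb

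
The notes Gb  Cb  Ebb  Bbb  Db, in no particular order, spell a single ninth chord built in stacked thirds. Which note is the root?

Cb

Stacking in thirds gives Cb – Ebb – Gb – Bbb – Db, so Cb is the root — Cb minor ninth.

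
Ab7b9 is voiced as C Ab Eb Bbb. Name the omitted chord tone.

Ab7b9 = Ab, C, Eb, Gb, Bbb. The voicing lacks the 7th (minor 7th), Gb.

Gb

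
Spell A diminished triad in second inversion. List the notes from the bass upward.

E-flat  A  C

A diminished triad = A–C–E-flat; second inversion → fifth (E-flat) lowest.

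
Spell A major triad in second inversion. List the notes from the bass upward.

E – A – C-sharp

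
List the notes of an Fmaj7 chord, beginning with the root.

F A C E

Root F, quality major seventh:
- root: F
- major 3rd: A
- perfect 5th: C
- major 7th: E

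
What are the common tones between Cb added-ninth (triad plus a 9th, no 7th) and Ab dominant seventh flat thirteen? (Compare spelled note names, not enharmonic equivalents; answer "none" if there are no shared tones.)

E-flat – G-flat

Cb added-ninth: C-flat E-flat G-flat D-flat
Ab dominant seventh flat thirteen: A-flat C E-flat G-flat F-flat
Common to both → E-flat, G-flat.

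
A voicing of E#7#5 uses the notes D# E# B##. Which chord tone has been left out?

The full E#7#5 chord is E#, G##, B##, D#.
Comparing with the voicing, the major 3rd (3rd) — G## — is absent.

G##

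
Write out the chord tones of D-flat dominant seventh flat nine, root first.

Db, F, Ab, Cb, Ebb

D-flat dominant seventh flat nine: dominant seventh flat nine on Db.
- root: Db
- major 3rd: F
- perfect 5th: Ab
- minor 7th: Cb
- minor 9th: Ebb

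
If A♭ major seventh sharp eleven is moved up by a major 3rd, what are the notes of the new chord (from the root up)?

Transposed root: Ab → C (major 3rd up). So we spell C major seventh sharp eleven:
root → C
3rd (major 3rd) → E
5th (perfect 5th) → G
7th (major 7th) → B
11th (augmented 11th) → F#

C – E – G – B – F#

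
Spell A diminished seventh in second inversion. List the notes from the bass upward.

In root position, A diminished seventh is A–C–E-flat–G-flat.
Second inversion puts the fifth (E-flat) in the bass.

E-flat – G-flat – A – C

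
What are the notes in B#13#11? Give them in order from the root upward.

B#13#11: dominant thirteenth sharp eleven on B♯.
root → B♯
3rd (major 3rd) → D𝄪
5th (perfect 5th) → F𝄪
7th (minor 7th) → A♯
9th (major 9th) → C𝄪
11th (augmented 11th) → E𝄪
13th (major 13th) → G𝄪

B♯, D𝄪, F𝄪, A♯, C𝄪, E𝄪, G𝄪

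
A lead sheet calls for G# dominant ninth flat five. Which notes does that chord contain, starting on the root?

G# dominant ninth flat five: dominant ninth flat five on G-sharp.
Root: G-sharp
Major 3rd (3rd): B-sharp
Diminished 5th (5th): D
Minor 7th (7th): F-sharp
Major 9th (9th): A-sharp

G-sharp, B-sharp, D, F-sharp, A-sharp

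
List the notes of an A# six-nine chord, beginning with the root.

Root A-sharp, quality six-nine:
Root: A-sharp
Major 3rd (3rd): C-double-sharp
Perfect 5th (5th): E-sharp
Major 6th (6th): F-double-sharp
Major 9th (9th): B-sharp

A-sharp, C-double-sharp, E-sharp, F-double-sharp, B-sharp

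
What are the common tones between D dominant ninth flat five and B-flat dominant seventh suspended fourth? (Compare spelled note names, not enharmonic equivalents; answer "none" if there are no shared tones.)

A-flat

D dominant ninth flat five: D F-sharp A-flat C E
B-flat dominant seventh suspended fourth: B-flat E-flat F A-flat
Common to both → A-flat.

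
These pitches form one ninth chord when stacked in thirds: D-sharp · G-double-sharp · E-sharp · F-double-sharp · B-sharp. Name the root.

E-sharp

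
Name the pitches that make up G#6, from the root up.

G#, B#, D#, E#

G#6: major sixth on G#.
root → G#
3rd (major 3rd) → B#
5th (perfect 5th) → D#
6th (major 6th) → E#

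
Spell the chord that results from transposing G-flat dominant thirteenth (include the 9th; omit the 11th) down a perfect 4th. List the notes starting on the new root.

Db – F – Ab – Cb – Eb – Bb

Gb down a perfect 4th → Db. New chord: Db dominant thirteenth.
root → Db
3rd (major 3rd) → F
5th (perfect 5th) → Ab
7th (minor 7th) → Cb
9th (major 9th) → Eb
13th (major 13th) → Bb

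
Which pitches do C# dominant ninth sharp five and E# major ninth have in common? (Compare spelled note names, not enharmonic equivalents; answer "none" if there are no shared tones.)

E-sharp G-double-sharp

C# dominant ninth sharp five = C-sharp, E-sharp, G-double-sharp, B, D-sharp.
E# major ninth = E-sharp, G-double-sharp, B-sharp, D-double-sharp, F-double-sharp.
Shared: E-sharp, G-double-sharp.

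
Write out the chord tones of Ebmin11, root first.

Eb, Gb, Bb, Db, F, Ab

Ebmin11: minor eleventh on Eb.
Eb — root
Gb — minor 3rd
Bb — perfect 5th
Db — minor 7th
F — major 9th
Ab — perfect 11th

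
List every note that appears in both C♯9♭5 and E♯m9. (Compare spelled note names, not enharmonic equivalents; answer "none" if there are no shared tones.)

C♯9♭5 = C#, E#, G, B, D#.
E♯m9 = E#, G#, B#, D#, F##.
Shared: E#, D#.

E# D#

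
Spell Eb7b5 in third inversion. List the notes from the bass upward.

Db, Eb, G, Bbb

Eb7b5 = Eb–G–Bbb–Db; third inversion → seventh (Db) lowest.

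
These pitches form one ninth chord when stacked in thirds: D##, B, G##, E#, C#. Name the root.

C#

Arranged so that each adjacent pair is a third by letter name: C# – E# – G## – B – D##.
The bottom of that stack, C#, is the root (this is C# dominant seventh sharp nine sharp five).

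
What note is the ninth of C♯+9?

Root of C♯+9 = C♯. The 9th is a major 9th: C♯ up a major 9th → D♯.

D♯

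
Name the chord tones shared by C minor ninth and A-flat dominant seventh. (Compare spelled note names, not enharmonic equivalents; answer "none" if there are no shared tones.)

C E-flat

C minor ninth = C, E-flat, G, B-flat, D.
A-flat dominant seventh = A-flat, C, E-flat, G-flat.
Shared: C, E-flat.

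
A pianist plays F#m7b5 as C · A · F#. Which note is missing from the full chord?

F#m7b5 = F#, A, C, E. The voicing lacks the 7th (minor 7th), E.

E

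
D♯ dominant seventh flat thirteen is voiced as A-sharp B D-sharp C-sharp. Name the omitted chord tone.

D♯ dominant seventh flat thirteen = D-sharp, F-double-sharp, A-sharp, C-sharp, B. The voicing lacks the 3rd (major 3rd), F-double-sharp.

F-double-sharp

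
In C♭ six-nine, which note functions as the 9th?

D-flat

Root of C♭ six-nine = C-flat. The 9th is a major 9th: C-flat up a major 9th → D-flat.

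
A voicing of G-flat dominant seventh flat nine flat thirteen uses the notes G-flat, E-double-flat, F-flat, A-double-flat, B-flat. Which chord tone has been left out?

G-flat dominant seventh flat nine flat thirteen = G-flat, B-flat, D-flat, F-flat, A-double-flat, E-double-flat. The voicing lacks the 5th (perfect 5th), D-flat.

D-flat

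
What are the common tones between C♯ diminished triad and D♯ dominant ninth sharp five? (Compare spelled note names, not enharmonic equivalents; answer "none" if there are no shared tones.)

C♯ diminished triad: C# E G
D♯ dominant ninth sharp five: D# F## A## C# E#
Common to both → C#.

C#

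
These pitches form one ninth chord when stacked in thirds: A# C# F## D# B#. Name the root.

Stacking in thirds gives B# – D# – F## – A# – C#, so B# is the root — B# minor seventh flat nine.

B#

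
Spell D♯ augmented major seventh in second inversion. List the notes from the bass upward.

D♯ augmented major seventh = D-sharp–F-double-sharp–A-double-sharp–C-double-sharp; second inversion → fifth (A-double-sharp) lowest.

A-double-sharp, C-double-sharp, D-sharp, F-double-sharp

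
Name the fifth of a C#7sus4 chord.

C#7sus4 is built on C#; its 5th is a perfect 5th above the root.
A fifth above C uses the letter G, and the perfect 5th above C# is G#.

G#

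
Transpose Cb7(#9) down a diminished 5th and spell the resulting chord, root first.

F A C Eb G#

Transposed root: Cb → F (diminished 5th down). So we spell F dominant seventh sharp nine:
F — root
A — major 3rd
C — perfect 5th
Eb — minor 7th
G# — augmented 9th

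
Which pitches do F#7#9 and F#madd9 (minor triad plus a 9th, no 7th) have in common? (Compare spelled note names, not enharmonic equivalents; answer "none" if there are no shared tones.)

F♯, C♯

F#7#9: F♯ A♯ C♯ E G𝄪
F#madd9: F♯ A C♯ G♯
Common to both → F♯, C♯.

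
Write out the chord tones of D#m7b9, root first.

Root D#, quality minor seventh flat nine:
Root: D#
Minor 3rd (3rd): F#
Perfect 5th (5th): A#
Minor 7th (7th): C#
Minor 9th (9th): E

D#, F#, A#, C#, E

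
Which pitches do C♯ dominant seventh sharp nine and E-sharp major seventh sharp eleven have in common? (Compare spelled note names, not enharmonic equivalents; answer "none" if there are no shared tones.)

E-sharp, D-double-sharp

C♯ dominant seventh sharp nine: C-sharp E-sharp G-sharp B D-double-sharp
E-sharp major seventh sharp eleven: E-sharp G-double-sharp B-sharp D-double-sharp A-double-sharp
Common to both → E-sharp, D-double-sharp.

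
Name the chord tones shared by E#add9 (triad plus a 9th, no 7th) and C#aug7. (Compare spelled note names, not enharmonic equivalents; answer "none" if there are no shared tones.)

E#add9 = E♯, G𝄪, B♯, F𝄪.
C#aug7 = C♯, E♯, G𝄪, B.
Shared: E♯, G𝄪.

E♯ – G𝄪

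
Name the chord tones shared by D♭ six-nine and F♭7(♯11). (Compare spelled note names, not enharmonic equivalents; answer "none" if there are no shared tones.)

D♭ six-nine: Db F Ab Bb Eb
F♭7(♯11): Fb Ab Cb Ebb Bb
Common to both → Ab, Bb.

Ab, Bb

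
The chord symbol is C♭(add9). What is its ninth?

Db

C♭(add9) is built on Cb; its 9th is a major 9th above the root.
A second above C uses the letter D, and the major 9th above Cb is Db.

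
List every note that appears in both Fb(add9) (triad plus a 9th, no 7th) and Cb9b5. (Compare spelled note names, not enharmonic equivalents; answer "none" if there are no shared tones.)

Fb(add9): F♭ A♭ C♭ G♭
Cb9b5: C♭ E♭ G𝄫 B𝄫 D♭
Common to both → C♭.

C♭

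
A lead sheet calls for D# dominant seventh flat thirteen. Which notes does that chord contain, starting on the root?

D♯ – F𝄪 – A♯ – C♯ – B

D# dominant seventh flat thirteen: dominant seventh flat thirteen on D♯.
- root: D♯
- major 3rd: F𝄪
- perfect 5th: A♯
- minor 7th: C♯
- minor 13th: B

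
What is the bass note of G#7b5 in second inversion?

G#7b5 in root position is G#–B#–D–F#.
Second inversion places the fifth in the bass, which is D.

D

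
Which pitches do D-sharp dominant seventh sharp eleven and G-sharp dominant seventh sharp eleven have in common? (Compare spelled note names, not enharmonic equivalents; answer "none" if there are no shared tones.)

D-sharp dominant seventh sharp eleven = D#, F##, A#, C#, G##.
G-sharp dominant seventh sharp eleven = G#, B#, D#, F#, C##.
Shared: D#.

D#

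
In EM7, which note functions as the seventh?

D#

EM7 is built on E; its 7th is a major 7th above the root.
A seventh above E uses the letter D, and the major 7th above E is D#.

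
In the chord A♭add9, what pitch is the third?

A♭add9 is built on Ab; its 3rd is a major 3rd above the root.
A third above A uses the letter C, and the major 3rd above Ab is C.

C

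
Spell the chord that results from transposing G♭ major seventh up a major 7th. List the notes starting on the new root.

F, A, C, E

A major 7th up from Gb is F, so the new chord is F major seventh.
- root: F
- major 3rd: A
- perfect 5th: C
- major 7th: E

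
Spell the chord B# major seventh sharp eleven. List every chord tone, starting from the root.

Root B-sharp, quality major seventh sharp eleven:
B-sharp — root
D-double-sharp — major 3rd
F-double-sharp — perfect 5th
A-double-sharp — major 7th
E-double-sharp — augmented 11th

B-sharp, D-double-sharp, F-double-sharp, A-double-sharp, E-double-sharp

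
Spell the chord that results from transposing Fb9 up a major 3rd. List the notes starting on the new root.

A major 3rd up from F♭ is A♭, so the new chord is A♭ dominant ninth.
root → A♭
3rd (major 3rd) → C
5th (perfect 5th) → E♭
7th (minor 7th) → G♭
9th (major 9th) → B♭

A♭, C, E♭, G♭, B♭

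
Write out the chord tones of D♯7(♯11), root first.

D♯7(♯11) is a dominant seventh sharp eleven built on D#.
- root: D#
- major 3rd: F##
- perfect 5th: A#
- minor 7th: C#
- augmented 11th: G##

D#, F##, A#, C#, G##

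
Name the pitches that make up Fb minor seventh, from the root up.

Root F-flat, quality minor seventh:
F-flat — root
A-double-flat — minor 3rd
C-flat — perfect 5th
E-double-flat — minor 7th

F-flat  A-double-flat  C-flat  E-double-flat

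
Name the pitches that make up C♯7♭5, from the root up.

Root C#, quality dominant seventh flat five:
Root: C#
Major 3rd (3rd): E#
Diminished 5th (5th): G
Minor 7th (7th): B

C#  E#  G  B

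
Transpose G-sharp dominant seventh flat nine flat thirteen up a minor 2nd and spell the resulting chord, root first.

Transposed root: G# → A (minor 2nd up). So we spell A dominant seventh flat nine flat thirteen:
Root: A
Major 3rd (3rd): C#
Perfect 5th (5th): E
Minor 7th (7th): G
Minor 9th (9th): Bb
Minor 13th (13th): F

A – C# – E – G – Bb – F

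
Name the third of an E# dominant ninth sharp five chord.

G-double-sharp

Root of E# dominant ninth sharp five = E-sharp. The 3rd is a major 3rd: E-sharp up a major 3rd → G-double-sharp.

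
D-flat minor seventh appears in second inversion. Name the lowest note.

Ab

D-flat minor seventh in root position is Db–Fb–Ab–Cb.
Second inversion places the fifth in the bass, which is Ab.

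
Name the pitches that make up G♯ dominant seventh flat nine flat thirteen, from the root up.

G# – B# – D# – F# – A – E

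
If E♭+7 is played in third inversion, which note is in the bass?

E♭+7 in root position is Eb–G–B–Db.
Third inversion places the seventh in the bass, which is Db.

Db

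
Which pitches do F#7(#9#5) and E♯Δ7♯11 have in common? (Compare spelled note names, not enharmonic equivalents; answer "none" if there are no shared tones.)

F#7(#9#5): F# A# C## E G##
E♯Δ7♯11: E# G## B# D## A##
Common to both → G##.

G##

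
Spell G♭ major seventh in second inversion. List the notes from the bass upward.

In root position, G♭ major seventh is Gb–Bb–Db–F.
Second inversion puts the fifth (Db) in the bass.

Db, F, Gb, Bb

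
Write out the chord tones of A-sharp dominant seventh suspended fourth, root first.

A-sharp, D-sharp, E-sharp, G-sharp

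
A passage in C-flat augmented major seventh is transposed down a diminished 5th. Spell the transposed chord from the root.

F, A, C-sharp, E

C-flat down a diminished 5th → F. New chord: F augmented major seventh.
Root: F
Major 3rd (3rd): A
Augmented 5th (5th): C-sharp
Major 7th (7th): E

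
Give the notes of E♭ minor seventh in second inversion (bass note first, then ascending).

B-flat, D-flat, E-flat, G-flat

In root position, E♭ minor seventh is E-flat–G-flat–B-flat–D-flat.
Second inversion puts the fifth (B-flat) in the bass.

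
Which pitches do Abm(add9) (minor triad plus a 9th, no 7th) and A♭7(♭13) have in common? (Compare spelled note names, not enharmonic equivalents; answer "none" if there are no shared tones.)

Abm(add9) = Ab, Cb, Eb, Bb.
A♭7(♭13) = Ab, C, Eb, Gb, Fb.
Shared: Ab, Eb.

Ab, Eb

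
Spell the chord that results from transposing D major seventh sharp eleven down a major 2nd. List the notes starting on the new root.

C E G B F-sharp

D down a major 2nd → C. New chord: C major seventh sharp eleven.
root → C
3rd (major 3rd) → E
5th (perfect 5th) → G
7th (major 7th) → B
11th (augmented 11th) → F-sharp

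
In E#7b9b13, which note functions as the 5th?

E#7b9b13 is built on E#; its 5th is a perfect 5th above the root.
A fifth above E uses the letter B, and the perfect 5th above E# is B#.

B#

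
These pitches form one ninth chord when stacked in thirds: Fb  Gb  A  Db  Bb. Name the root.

Gb

Stacking in thirds gives Gb – Bb – Db – Fb – A, so Gb is the root — Gb dominant seventh sharp nine.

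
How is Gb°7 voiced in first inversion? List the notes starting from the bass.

Gb°7 = Gb–Bbb–Dbb–Fbb; first inversion → third (Bbb) lowest.

Bbb – Dbb – Fbb – Gb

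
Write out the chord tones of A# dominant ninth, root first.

A# dominant ninth is a dominant ninth built on A-sharp.
Root: A-sharp
Major 3rd (3rd): C-double-sharp
Perfect 5th (5th): E-sharp
Minor 7th (7th): G-sharp
Major 9th (9th): B-sharp

A-sharp – C-double-sharp – E-sharp – G-sharp – B-sharp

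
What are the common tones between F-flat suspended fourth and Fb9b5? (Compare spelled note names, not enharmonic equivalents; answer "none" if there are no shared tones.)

F-flat suspended fourth: Fb Bbb Cb
Fb9b5: Fb Ab Cbb Ebb Gb
Common to both → Fb.

Fb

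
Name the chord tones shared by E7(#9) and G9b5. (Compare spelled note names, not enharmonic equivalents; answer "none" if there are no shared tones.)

E7(#9): E G♯ B D F𝄪
G9b5: G B D♭ F A
Common to both → B.

B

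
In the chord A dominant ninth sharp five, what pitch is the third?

Root of A dominant ninth sharp five = A. The 3rd is a major 3rd: A up a major 3rd → C#.

C#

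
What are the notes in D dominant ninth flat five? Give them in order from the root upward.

D dominant ninth flat five is a dominant ninth flat five built on D.
root → D
3rd (major 3rd) → F♯
5th (diminished 5th) → A♭
7th (minor 7th) → C
9th (major 9th) → E

D F♯ A♭ C E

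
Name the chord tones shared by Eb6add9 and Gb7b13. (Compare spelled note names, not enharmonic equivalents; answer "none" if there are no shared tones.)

Eb6add9 = E♭, G, B♭, C, F.
Gb7b13 = G♭, B♭, D♭, F♭, E𝄫.
Shared: B♭.

B♭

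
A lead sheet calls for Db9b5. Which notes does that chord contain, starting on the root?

Root Db, quality dominant ninth flat five:
Db — root
F — major 3rd
Abb — diminished 5th
Cb — minor 7th
Eb — major 9th

Db  F  Abb  Cb  Eb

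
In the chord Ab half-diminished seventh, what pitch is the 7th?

Gb

Root of Ab half-diminished seventh = Ab. The 7th is a minor 7th: Ab up a minor 7th → Gb.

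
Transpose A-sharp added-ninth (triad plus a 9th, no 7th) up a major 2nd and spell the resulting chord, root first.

B-sharp, D-double-sharp, F-double-sharp, C-double-sharp

Transposed root: A-sharp → B-sharp (major 2nd up). So we spell B-sharp added-ninth:
- root: B-sharp
- major 3rd: D-double-sharp
- perfect 5th: F-double-sharp
- major 9th: C-double-sharp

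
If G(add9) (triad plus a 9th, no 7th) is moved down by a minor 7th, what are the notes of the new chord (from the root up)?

A, C#, E, B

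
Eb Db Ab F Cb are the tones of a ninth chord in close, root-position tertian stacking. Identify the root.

Arranged so that each adjacent pair is a third by letter name: Db – F – Ab – Cb – Eb.
The bottom of that stack, Db, is the root (this is Db dominant ninth).

Db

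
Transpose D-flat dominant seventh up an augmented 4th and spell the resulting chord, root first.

Transposed root: D-flat → G (augmented 4th up). So we spell G dominant seventh:
G — root
B — major 3rd
D — perfect 5th
F — minor 7th

G  B  D  F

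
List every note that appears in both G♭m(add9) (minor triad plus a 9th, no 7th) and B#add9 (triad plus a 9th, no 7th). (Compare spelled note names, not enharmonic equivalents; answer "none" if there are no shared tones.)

G♭m(add9) = Gb, Bbb, Db, Ab.
B#add9 = B#, D##, F##, C##.
Shared: none.

none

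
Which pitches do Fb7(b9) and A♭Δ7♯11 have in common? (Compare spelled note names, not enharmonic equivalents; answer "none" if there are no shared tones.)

Ab

Fb7(b9) = Fb, Ab, Cb, Ebb, Gbb.
A♭Δ7♯11 = Ab, C, Eb, G, D.
Shared: Ab.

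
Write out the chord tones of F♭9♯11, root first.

Fb – Ab – Cb – Ebb – Gb – Bb

F♭9♯11: dominant ninth sharp eleven on Fb.
- root: Fb
- major 3rd: Ab
- perfect 5th: Cb
- minor 7th: Ebb
- major 9th: Gb
- augmented 11th: Bb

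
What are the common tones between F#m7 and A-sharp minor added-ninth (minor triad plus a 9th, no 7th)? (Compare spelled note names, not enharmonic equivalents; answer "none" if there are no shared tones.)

F#m7: F♯ A C♯ E
A-sharp minor added-ninth: A♯ C♯ E♯ B♯
Common to both → C♯.

C♯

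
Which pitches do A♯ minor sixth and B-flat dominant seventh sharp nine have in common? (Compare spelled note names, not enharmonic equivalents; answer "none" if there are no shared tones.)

C-sharp

A♯ minor sixth: A-sharp C-sharp E-sharp F-double-sharp
B-flat dominant seventh sharp nine: B-flat D F A-flat C-sharp
Common to both → C-sharp.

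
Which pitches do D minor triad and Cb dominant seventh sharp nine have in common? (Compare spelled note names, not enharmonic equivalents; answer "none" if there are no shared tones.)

D

D minor triad = D, F, A.
Cb dominant seventh sharp nine = C-flat, E-flat, G-flat, B-double-flat, D.
Shared: D.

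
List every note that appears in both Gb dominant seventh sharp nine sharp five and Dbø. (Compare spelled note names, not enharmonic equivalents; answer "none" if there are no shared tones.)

Gb dominant seventh sharp nine sharp five = G♭, B♭, D, F♭, A.
Dbø = D♭, F♭, A𝄫, C♭.
Shared: F♭.

F♭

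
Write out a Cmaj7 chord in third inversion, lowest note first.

B  C  E  G

In root position, Cmaj7 is C–E–G–B.
Third inversion puts the seventh (B) in the bass.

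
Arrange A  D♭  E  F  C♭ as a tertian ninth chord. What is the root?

D♭

Arranged so that each adjacent pair is a third by letter name: D♭ – F – A – C♭ – E.
The bottom of that stack, D♭, is the root (this is D♭ dominant seventh sharp nine sharp five).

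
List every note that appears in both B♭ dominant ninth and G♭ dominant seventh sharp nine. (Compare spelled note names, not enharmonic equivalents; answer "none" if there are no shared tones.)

B♭ dominant ninth = Bb, D, F, Ab, C.
G♭ dominant seventh sharp nine = Gb, Bb, Db, Fb, A.
Shared: Bb.

Bb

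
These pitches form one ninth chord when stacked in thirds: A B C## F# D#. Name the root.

Stacking in thirds gives B – D# – F# – A – C##, so B is the root — B dominant seventh sharp nine.

B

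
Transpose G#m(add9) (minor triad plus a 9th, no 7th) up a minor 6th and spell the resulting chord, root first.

G♯ up a minor 6th → E. New chord: E minor added-ninth.
- root: E
- minor 3rd: G
- perfect 5th: B
- major 9th: F♯

E, G, B, F♯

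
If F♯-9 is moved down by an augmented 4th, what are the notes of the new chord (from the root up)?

F# down an augmented 4th → C. New chord: C minor ninth.
Root: C
Minor 3rd (3rd): Eb
Perfect 5th (5th): G
Minor 7th (7th): Bb
Major 9th (9th): D

C, Eb, G, Bb, D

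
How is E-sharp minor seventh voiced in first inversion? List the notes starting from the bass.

E-sharp minor seventh = E♯–G♯–B♯–D♯; first inversion → third (G♯) lowest.

G♯, B♯, D♯, E♯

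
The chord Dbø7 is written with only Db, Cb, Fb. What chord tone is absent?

Dbø7 = Db, Fb, Abb, Cb. The voicing lacks the 5th (diminished 5th), Abb.

Abb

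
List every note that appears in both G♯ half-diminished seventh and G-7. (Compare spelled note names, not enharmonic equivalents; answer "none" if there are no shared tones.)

D

G♯ half-diminished seventh = G#, B, D, F#.
G-7 = G, Bb, D, F.
Shared: D.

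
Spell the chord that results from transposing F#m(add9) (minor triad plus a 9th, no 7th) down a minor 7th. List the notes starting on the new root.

G#, B, D#, A#

F# down a minor 7th → G#. New chord: G# minor added-ninth.
G# — root
B — minor 3rd
D# — perfect 5th
A# — major 9th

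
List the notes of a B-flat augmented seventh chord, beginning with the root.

B-flat, D, F-sharp, A-flat

B-flat augmented seventh: augmented seventh on B-flat.
root → B-flat
3rd (major 3rd) → D
5th (augmented 5th) → F-sharp
7th (minor 7th) → A-flat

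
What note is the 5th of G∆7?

D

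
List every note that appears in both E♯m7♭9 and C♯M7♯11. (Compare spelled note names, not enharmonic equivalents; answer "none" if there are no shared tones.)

E♯m7♭9 = E♯, G♯, B♯, D♯, F♯.
C♯M7♯11 = C♯, E♯, G♯, B♯, F𝄪.
Shared: E♯, G♯, B♯.

E♯ – G♯ – B♯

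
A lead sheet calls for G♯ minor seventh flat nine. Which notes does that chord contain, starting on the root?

G♯ minor seventh flat nine: minor seventh flat nine on G#.
- root: G#
- minor 3rd: B
- perfect 5th: D#
- minor 7th: F#
- minor 9th: A

G# B D# F# A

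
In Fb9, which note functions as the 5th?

C♭

Fb9 is built on F♭; its 5th is a perfect 5th above the root.
A fifth above F uses the letter C, and the perfect 5th above F♭ is C♭.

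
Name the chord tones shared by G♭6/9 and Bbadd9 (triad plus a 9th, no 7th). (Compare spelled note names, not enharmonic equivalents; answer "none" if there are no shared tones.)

G♭6/9 = G♭, B♭, D♭, E♭, A♭.
Bbadd9 = B♭, D, F, C.
Shared: B♭.

B♭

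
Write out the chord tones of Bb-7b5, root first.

Bb, Db, Fb, Ab

Root Bb, quality half-diminished seventh:
Bb — root
Db — minor 3rd
Fb — diminished 5th
Ab — minor 7th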